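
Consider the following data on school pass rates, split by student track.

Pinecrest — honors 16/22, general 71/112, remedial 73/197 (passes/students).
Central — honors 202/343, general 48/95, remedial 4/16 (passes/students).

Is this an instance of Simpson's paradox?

Honors: Pinecrest 16/22 = 72.7%, Central 202/343 = 58.9% → Pinecrest
General: Pinecrest 71/112 = 63.4%, Central 48/95 = 50.5% → Pinecrest
Remedial: Pinecrest 73/197 = 37.1%, Central 4/16 = 25.0% → Pinecrest
Overall: Pinecrest 160/331 = 48.3%, Central 254/454 = 55.9% → Central
Pinecrest wins each student group but Central wins overall — the comparison reverses. Pinecrest's students skew toward remedial, which has a lower base rate.

Yes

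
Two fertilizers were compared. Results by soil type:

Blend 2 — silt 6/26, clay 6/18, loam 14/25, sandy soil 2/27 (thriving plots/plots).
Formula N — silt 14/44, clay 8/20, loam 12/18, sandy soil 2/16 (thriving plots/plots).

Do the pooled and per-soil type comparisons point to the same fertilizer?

Silt: Blend 2 6/26 = 23.1%, Formula N 14/44 = 31.8% → Formula N
Clay: Blend 2 6/18 = 33.3%, Formula N 8/20 = 40.0% → Formula N
Loam: Blend 2 14/25 = 56.0%, Formula N 12/18 = 66.7% → Formula N
Sandy soil: Blend 2 2/27 = 7.4%, Formula N 2/16 = 12.5% → Formula N
Overall: Blend 2 28/96 = 29.2%, Formula N 36/98 = 36.7% → Formula N
Formula N wins overall and in every soil group — no reversal.

Yes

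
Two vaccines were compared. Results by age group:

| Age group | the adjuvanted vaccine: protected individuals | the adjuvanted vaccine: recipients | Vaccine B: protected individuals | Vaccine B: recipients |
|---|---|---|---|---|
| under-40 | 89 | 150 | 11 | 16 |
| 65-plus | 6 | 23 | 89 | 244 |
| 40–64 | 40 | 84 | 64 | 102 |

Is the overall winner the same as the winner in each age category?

Under-40: the adjuvanted vaccine 89/150 = 59.3%, Vaccine B 11/16 = 68.8% → Vaccine B
65-plus: the adjuvanted vaccine 6/23 = 26.1%, Vaccine B 89/244 = 36.5% → Vaccine B
40–64: the adjuvanted vaccine 40/84 = 47.6%, Vaccine B 64/102 = 62.7% → Vaccine B
Overall: the adjuvanted vaccine 135/257 = 52.5%, Vaccine B 164/362 = 45.3% → the adjuvanted vaccine
Vaccine B wins each age group but the adjuvanted vaccine wins overall — the comparison reverses. Vaccine B's recipients skew toward 65-plus, which has a lower base rate.

No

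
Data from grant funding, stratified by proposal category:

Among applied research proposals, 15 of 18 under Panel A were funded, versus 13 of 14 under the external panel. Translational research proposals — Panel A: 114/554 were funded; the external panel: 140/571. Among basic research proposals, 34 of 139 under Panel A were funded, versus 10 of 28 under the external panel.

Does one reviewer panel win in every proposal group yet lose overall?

No

Applied research: Panel A 15/18 = 83.3%, the external panel 13/14 = 92.9% → the external panel
Translational research: Panel A 114/554 = 20.6%, the external panel 140/571 = 24.5% → the external panel
Basic research: Panel A 34/139 = 24.5%, the external panel 10/28 = 35.7% → the external panel
Overall: Panel A 163/711 = 22.9%, the external panel 163/613 = 26.6% → the external panel
The external panel wins overall and in every proposal group — no reversal.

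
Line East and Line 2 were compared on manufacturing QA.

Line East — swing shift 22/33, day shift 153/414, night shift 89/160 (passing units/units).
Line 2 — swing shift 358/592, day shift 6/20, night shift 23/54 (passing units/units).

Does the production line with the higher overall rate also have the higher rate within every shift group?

Swing shift: Line East 22/33 = 66.7%, Line 2 358/592 = 60.5% → Line East
Day shift: Line East 153/414 = 37.0%, Line 2 6/20 = 30.0% → Line East
Night shift: Line East 89/160 = 55.6%, Line 2 23/54 = 42.6% → Line East
Overall: Line East 264/607 = 43.5%, Line 2 387/666 = 58.1% → Line 2
Line East wins each shift group but Line 2 wins overall — the comparison reverses. Line East's units skew toward day shift, which has a lower base rate.

No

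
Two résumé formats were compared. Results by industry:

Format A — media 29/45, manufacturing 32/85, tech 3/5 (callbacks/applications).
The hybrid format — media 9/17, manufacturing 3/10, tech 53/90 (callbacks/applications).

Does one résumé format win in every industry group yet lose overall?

Media: Format A 29/45 = 64.4%, the hybrid format 9/17 = 52.9% → Format A
Manufacturing: Format A 32/85 = 37.6%, the hybrid format 3/10 = 30.0% → Format A
Tech: Format A 3/5 = 60.0%, the hybrid format 53/90 = 58.9% → Format A
Overall: Format A 64/135 = 47.4%, the hybrid format 65/117 = 55.6% → the hybrid format
Format A wins each industry group but the hybrid format wins overall — the comparison reverses. Format A's applications skew toward manufacturing, which has a lower base rate.

Yes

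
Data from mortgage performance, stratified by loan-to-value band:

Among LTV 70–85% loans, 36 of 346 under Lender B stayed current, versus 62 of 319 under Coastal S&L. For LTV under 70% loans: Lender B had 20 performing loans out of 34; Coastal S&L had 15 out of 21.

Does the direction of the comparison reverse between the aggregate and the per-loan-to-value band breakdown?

LTV 70–85%: Lender B 36/346 = 10.4%, Coastal S&L 62/319 = 19.4% → Coastal S&L
LTV under 70%: Lender B 20/34 = 58.8%, Coastal S&L 15/21 = 71.4% → Coastal S&L
Overall: Lender B 56/380 = 14.7%, Coastal S&L 77/340 = 22.6% → Coastal S&L
Coastal S&L wins overall and in every loan-to-value group — no reversal.

No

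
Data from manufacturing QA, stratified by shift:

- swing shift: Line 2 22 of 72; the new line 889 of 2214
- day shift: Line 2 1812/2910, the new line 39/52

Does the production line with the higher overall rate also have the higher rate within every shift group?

Swing shift: Line 2 22/72 = 30.6%, the new line 889/2214 = 40.2% → the new line
Day shift: Line 2 1812/2910 = 62.3%, the new line 39/52 = 75.0% → the new line
Overall: Line 2 1834/2982 = 61.5%, the new line 928/2266 = 41.0% → Line 2
The new line wins each shift group but Line 2 wins overall — the comparison reverses. The new line's units skew toward swing shift, which has a lower base rate.

No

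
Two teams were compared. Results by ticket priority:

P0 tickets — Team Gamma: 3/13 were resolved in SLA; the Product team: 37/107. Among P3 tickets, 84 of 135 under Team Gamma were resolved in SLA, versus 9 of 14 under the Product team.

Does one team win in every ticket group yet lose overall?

Yes

P0: Team Gamma 3/13 = 23.1%, the Product team 37/107 = 34.6% → the Product team
P3: Team Gamma 84/135 = 62.2%, the Product team 9/14 = 64.3% → the Product team
Overall: Team Gamma 87/148 = 58.8%, the Product team 46/121 = 38.0% → Team Gamma
The Product team wins each ticket group but Team Gamma wins overall — the comparison reverses. The Product team's tickets skew toward P0, which has a lower base rate.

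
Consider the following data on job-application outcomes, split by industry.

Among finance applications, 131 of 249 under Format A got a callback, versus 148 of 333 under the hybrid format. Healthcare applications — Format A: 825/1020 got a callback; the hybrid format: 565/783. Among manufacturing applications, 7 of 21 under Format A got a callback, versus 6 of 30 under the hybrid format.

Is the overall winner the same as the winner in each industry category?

Yes

Finance: Format A 131/249 = 52.6%, the hybrid format 148/333 = 44.4% → Format A
Healthcare: Format A 825/1020 = 80.9%, the hybrid format 565/783 = 72.2% → Format A
Manufacturing: Format A 7/21 = 33.3%, the hybrid format 6/30 = 20.0% → Format A
Overall: Format A 963/1290 = 74.7%, the hybrid format 719/1146 = 62.7% → Format A
Format A wins overall and in every industry group — no reversal.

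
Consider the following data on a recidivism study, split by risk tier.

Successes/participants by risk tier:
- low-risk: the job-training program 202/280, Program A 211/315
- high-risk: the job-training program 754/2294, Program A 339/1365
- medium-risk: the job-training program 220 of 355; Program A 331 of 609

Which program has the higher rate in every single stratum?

the job-training program

Low-risk: the job-training program 202/280 = 72.1%, Program A 211/315 = 67.0% → the job-training program
High-risk: the job-training program 754/2294 = 32.9%, Program A 339/1365 = 24.8% → the job-training program
Medium-risk: the job-training program 220/355 = 62.0%, Program A 331/609 = 54.4% → the job-training program
The job-training program has the higher rate in all 3 groups.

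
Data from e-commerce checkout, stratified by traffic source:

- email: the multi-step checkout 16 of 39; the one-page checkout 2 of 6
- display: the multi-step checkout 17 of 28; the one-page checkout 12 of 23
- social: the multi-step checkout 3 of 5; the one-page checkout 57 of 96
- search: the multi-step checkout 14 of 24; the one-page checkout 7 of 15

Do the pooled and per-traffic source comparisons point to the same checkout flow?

Email: the multi-step checkout 16/39 = 41.0%, the one-page checkout 2/6 = 33.3% → the multi-step checkout
Display: the multi-step checkout 17/28 = 60.7%, the one-page checkout 12/23 = 52.2% → the multi-step checkout
Social: the multi-step checkout 3/5 = 60.0%, the one-page checkout 57/96 = 59.4% → the multi-step checkout
Search: the multi-step checkout 14/24 = 58.3%, the one-page checkout 7/15 = 46.7% → the multi-step checkout
Overall: the multi-step checkout 50/96 = 52.1%, the one-page checkout 78/140 = 55.7% → the one-page checkout
The multi-step checkout wins each traffic group but the one-page checkout wins overall — the comparison reverses. The multi-step checkout's sessions skew toward email, which has a lower base rate.

No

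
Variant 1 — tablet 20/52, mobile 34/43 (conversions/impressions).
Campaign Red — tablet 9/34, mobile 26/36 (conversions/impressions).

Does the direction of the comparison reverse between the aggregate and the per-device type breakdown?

Tablet: Variant 1 20/52 = 38.5%, Campaign Red 9/34 = 26.5% → Variant 1
Mobile: Variant 1 34/43 = 79.1%, Campaign Red 26/36 = 72.2% → Variant 1
Overall: Variant 1 54/95 = 56.8%, Campaign Red 35/70 = 50.0% → Variant 1
Variant 1 wins overall and in every device group — no reversal.

No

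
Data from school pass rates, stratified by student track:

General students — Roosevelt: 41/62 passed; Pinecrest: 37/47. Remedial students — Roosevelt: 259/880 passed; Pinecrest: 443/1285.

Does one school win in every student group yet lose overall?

General: Roosevelt 41/62 = 66.1%, Pinecrest 37/47 = 78.7% → Pinecrest
Remedial: Roosevelt 259/880 = 29.4%, Pinecrest 443/1285 = 34.5% → Pinecrest
Overall: Roosevelt 300/942 = 31.8%, Pinecrest 480/1332 = 36.0% → Pinecrest
Pinecrest wins overall and in every student group — no reversal.

No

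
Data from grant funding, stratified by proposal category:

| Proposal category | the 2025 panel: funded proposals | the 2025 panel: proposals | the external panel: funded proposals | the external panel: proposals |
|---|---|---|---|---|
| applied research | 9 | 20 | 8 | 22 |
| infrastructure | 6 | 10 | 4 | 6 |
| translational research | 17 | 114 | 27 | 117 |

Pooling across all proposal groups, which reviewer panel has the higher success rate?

Applied research: the 2025 panel 9/20 = 45.0%, the external panel 8/22 = 36.4% → the 2025 panel
Infrastructure: the 2025 panel 6/10 = 60.0%, the external panel 4/6 = 66.7% → the external panel
Translational research: the 2025 panel 17/114 = 14.9%, the external panel 27/117 = 23.1% → the external panel
Overall: the 2025 panel 32/144 = 22.2%, the external panel 39/145 = 26.9% → the external panel
(Neither sweeps every proposal group, but the external panel has the higher pooled rate.)

the external panel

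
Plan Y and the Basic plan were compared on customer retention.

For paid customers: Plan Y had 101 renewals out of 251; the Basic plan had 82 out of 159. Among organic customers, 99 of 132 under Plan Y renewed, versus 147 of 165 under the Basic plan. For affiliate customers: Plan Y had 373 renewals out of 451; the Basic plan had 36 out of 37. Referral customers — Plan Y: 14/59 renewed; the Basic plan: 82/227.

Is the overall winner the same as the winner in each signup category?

Paid: Plan Y 101/251 = 40.2%, the Basic plan 82/159 = 51.6% → the Basic plan
Organic: Plan Y 99/132 = 75.0%, the Basic plan 147/165 = 89.1% → the Basic plan
Affiliate: Plan Y 373/451 = 82.7%, the Basic plan 36/37 = 97.3% → the Basic plan
Referral: Plan Y 14/59 = 23.7%, the Basic plan 82/227 = 36.1% → the Basic plan
Overall: Plan Y 587/893 = 65.7%, the Basic plan 347/588 = 59.0% → Plan Y
The Basic plan wins each signup group but Plan Y wins overall — the comparison reverses. The Basic plan's customers skew toward referral, which has a lower base rate.

No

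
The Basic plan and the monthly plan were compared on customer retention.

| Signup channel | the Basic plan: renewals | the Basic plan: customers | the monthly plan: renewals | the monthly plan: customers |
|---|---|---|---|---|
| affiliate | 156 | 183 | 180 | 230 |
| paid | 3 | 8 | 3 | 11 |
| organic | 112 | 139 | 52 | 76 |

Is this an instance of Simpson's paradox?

Affiliate: the Basic plan 156/183 = 85.2%, the monthly plan 180/230 = 78.3% → the Basic plan
Paid: the Basic plan 3/8 = 37.5%, the monthly plan 3/11 = 27.3% → the Basic plan
Organic: the Basic plan 112/139 = 80.6%, the monthly plan 52/76 = 68.4% → the Basic plan
Overall: the Basic plan 271/330 = 82.1%, the monthly plan 235/317 = 74.1% → the Basic plan
The Basic plan wins overall and in every signup group — no reversal.

No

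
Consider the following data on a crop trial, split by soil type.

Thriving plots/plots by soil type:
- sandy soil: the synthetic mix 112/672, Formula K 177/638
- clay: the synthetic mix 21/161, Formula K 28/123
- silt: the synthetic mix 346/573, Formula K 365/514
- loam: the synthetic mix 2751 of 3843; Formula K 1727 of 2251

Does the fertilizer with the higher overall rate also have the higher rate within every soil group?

Yes

Sandy soil: the synthetic mix 112/672 = 16.7%, Formula K 177/638 = 27.7% → Formula K
Clay: the synthetic mix 21/161 = 13.0%, Formula K 28/123 = 22.8% → Formula K
Silt: the synthetic mix 346/573 = 60.4%, Formula K 365/514 = 71.0% → Formula K
Loam: the synthetic mix 2751/3843 = 71.6%, Formula K 1727/2251 = 76.7% → Formula K
Overall: the synthetic mix 3230/5249 = 61.5%, Formula K 2297/3526 = 65.1% → Formula K
Formula K wins overall and in every soil group — no reversal.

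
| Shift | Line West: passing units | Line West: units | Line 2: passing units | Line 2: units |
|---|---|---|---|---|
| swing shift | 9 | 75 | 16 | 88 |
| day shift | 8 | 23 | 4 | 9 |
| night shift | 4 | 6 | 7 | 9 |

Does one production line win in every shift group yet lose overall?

Swing shift: Line West 9/75 = 12.0%, Line 2 16/88 = 18.2% → Line 2
Day shift: Line West 8/23 = 34.8%, Line 2 4/9 = 44.4% → Line 2
Night shift: Line West 4/6 = 66.7%, Line 2 7/9 = 77.8% → Line 2
Overall: Line West 21/104 = 20.2%, Line 2 27/106 = 25.5% → Line 2
Line 2 wins overall and in every shift group — no reversal.

No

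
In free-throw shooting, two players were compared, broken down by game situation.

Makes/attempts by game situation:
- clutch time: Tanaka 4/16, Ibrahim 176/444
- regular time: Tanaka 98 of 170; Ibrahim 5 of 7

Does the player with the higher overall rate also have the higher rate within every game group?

No

Clutch time: Tanaka 4/16 = 25.0%, Ibrahim 176/444 = 39.6% → Ibrahim
Regular time: Tanaka 98/170 = 57.6%, Ibrahim 5/7 = 71.4% → Ibrahim
Overall: Tanaka 102/186 = 54.8%, Ibrahim 181/451 = 40.1% → Tanaka
Ibrahim wins each game group but Tanaka wins overall — the comparison reverses. Ibrahim's attempts skew toward clutch time, which has a lower base rate.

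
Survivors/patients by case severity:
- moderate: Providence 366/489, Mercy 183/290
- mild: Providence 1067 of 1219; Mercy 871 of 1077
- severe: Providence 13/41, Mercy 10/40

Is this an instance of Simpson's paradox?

Moderate: Providence 366/489 = 74.8%, Mercy 183/290 = 63.1% → Providence
Mild: Providence 1067/1219 = 87.5%, Mercy 871/1077 = 80.9% → Providence
Severe: Providence 13/41 = 31.7%, Mercy 10/40 = 25.0% → Providence
Overall: Providence 1446/1749 = 82.7%, Mercy 1064/1407 = 75.6% → Providence
Providence wins overall and in every case group — no reversal.

No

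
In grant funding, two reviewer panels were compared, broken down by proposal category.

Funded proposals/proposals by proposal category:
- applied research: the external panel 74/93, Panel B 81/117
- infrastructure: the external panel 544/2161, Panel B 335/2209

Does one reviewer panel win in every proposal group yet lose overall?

No

Applied research: the external panel 74/93 = 79.6%, Panel B 81/117 = 69.2% → the external panel
Infrastructure: the external panel 544/2161 = 25.2%, Panel B 335/2209 = 15.2% → the external panel
Overall: the external panel 618/2254 = 27.4%, Panel B 416/2326 = 17.9% → the external panel
The external panel wins overall and in every proposal group — no reversal.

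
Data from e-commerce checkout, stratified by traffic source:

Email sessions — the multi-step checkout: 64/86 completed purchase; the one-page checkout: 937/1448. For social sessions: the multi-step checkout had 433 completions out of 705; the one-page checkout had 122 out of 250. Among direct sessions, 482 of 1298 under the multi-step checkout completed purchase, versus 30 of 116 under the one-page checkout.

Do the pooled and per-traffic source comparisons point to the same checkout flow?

Email: the multi-step checkout 64/86 = 74.4%, the one-page checkout 937/1448 = 64.7% → the multi-step checkout
Social: the multi-step checkout 433/705 = 61.4%, the one-page checkout 122/250 = 48.8% → the multi-step checkout
Direct: the multi-step checkout 482/1298 = 37.1%, the one-page checkout 30/116 = 25.9% → the multi-step checkout
Overall: the multi-step checkout 979/2089 = 46.9%, the one-page checkout 1089/1814 = 60.0% → the one-page checkout
The multi-step checkout wins each traffic group but the one-page checkout wins overall — the comparison reverses. The multi-step checkout's sessions skew toward direct, which has a lower base rate.

No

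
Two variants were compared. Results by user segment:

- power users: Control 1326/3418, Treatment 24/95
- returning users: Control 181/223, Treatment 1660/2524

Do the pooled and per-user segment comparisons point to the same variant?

No

Power users: Control 1326/3418 = 38.8%, Treatment 24/95 = 25.3% → Control
Returning users: Control 181/223 = 81.2%, Treatment 1660/2524 = 65.8% → Control
Overall: Control 1507/3641 = 41.4%, Treatment 1684/2619 = 64.3% → Treatment
Control wins each user group but Treatment wins overall — the comparison reverses. Control's views skew toward power users, which has a lower base rate.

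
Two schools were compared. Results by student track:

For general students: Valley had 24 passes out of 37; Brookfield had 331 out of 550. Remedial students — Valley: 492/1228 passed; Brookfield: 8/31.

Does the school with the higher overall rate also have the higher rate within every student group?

No

General: Valley 24/37 = 64.9%, Brookfield 331/550 = 60.2% → Valley
Remedial: Valley 492/1228 = 40.1%, Brookfield 8/31 = 25.8% → Valley
Overall: Valley 516/1265 = 40.8%, Brookfield 339/581 = 58.3% → Brookfield
Valley wins each student group but Brookfield wins overall — the comparison reverses. Valley's students skew toward remedial, which has a lower base rate.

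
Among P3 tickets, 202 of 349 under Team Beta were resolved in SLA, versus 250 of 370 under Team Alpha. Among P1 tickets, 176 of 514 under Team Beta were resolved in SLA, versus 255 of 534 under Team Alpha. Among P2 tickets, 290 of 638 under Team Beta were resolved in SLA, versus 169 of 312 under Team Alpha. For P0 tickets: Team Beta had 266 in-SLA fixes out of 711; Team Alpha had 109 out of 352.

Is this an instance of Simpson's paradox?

P3: Team Beta 202/349 = 57.9%, Team Alpha 250/370 = 67.6% → Team Alpha
P1: Team Beta 176/514 = 34.2%, Team Alpha 255/534 = 47.8% → Team Alpha
P2: Team Beta 290/638 = 45.5%, Team Alpha 169/312 = 54.2% → Team Alpha
P0: Team Beta 266/711 = 37.4%, Team Alpha 109/352 = 31.0% → Team Beta
Overall: Team Beta 934/2212 = 42.2%, Team Alpha 783/1568 = 49.9% → Team Alpha
Neither sweeps: Team Beta wins 1 of 4 groups, Team Alpha wins 3. Team Alpha wins overall but not every group — no Simpson reversal.

No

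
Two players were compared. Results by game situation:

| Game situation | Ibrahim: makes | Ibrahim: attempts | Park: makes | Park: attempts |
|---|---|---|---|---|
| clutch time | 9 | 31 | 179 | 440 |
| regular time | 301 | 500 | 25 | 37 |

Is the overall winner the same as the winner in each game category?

No

Clutch time: Ibrahim 9/31 = 29.0%, Park 179/440 = 40.7% → Park
Regular time: Ibrahim 301/500 = 60.2%, Park 25/37 = 67.6% → Park
Overall: Ibrahim 310/531 = 58.4%, Park 204/477 = 42.8% → Ibrahim
Park wins each game group but Ibrahim wins overall — the comparison reverses. Park's attempts skew toward clutch time, which has a lower base rate.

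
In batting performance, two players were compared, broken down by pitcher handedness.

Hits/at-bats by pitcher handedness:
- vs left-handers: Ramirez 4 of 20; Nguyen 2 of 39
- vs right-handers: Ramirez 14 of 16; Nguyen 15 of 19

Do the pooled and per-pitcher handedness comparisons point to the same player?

Vs left-handers: Ramirez 4/20 = 20.0%, Nguyen 2/39 = 5.1% → Ramirez
Vs right-handers: Ramirez 14/16 = 87.5%, Nguyen 15/19 = 78.9% → Ramirez
Overall: Ramirez 18/36 = 50.0%, Nguyen 17/58 = 29.3% → Ramirez
Ramirez wins overall and in every pitcher group — no reversal.

Yes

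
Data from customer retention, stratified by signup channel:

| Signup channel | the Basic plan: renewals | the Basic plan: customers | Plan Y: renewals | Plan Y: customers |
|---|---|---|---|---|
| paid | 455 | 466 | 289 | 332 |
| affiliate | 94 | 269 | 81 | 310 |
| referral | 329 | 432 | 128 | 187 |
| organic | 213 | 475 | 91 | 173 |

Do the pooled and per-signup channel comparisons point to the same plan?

No

Paid: the Basic plan 455/466 = 97.6%, Plan Y 289/332 = 87.0% → the Basic plan
Affiliate: the Basic plan 94/269 = 34.9%, Plan Y 81/310 = 26.1% → the Basic plan
Referral: the Basic plan 329/432 = 76.2%, Plan Y 128/187 = 68.4% → the Basic plan
Organic: the Basic plan 213/475 = 44.8%, Plan Y 91/173 = 52.6% → Plan Y
Overall: the Basic plan 1091/1642 = 66.4%, Plan Y 589/1002 = 58.8% → the Basic plan
Neither sweeps: the Basic plan wins 3 of 4 groups, Plan Y wins 1. The Basic plan wins overall but not every group — no Simpson reversal.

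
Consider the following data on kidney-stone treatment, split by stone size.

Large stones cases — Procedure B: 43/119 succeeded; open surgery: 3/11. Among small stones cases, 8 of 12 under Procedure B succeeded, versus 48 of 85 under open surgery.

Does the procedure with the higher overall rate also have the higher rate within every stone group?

Large stones: Procedure B 43/119 = 36.1%, open surgery 3/11 = 27.3% → Procedure B
Small stones: Procedure B 8/12 = 66.7%, open surgery 48/85 = 56.5% → Procedure B
Overall: Procedure B 51/131 = 38.9%, open surgery 51/96 = 53.1% → open surgery
Procedure B wins each stone group but open surgery wins overall — the comparison reverses. Procedure B's cases skew toward large stones, which has a lower base rate.

No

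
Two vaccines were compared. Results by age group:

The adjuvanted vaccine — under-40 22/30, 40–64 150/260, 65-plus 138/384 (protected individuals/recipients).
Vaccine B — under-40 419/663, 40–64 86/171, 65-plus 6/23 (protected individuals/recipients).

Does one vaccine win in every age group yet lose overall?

Yes

Under-40: the adjuvanted vaccine 22/30 = 73.3%, Vaccine B 419/663 = 63.2% → the adjuvanted vaccine
40–64: the adjuvanted vaccine 150/260 = 57.7%, Vaccine B 86/171 = 50.3% → the adjuvanted vaccine
65-plus: the adjuvanted vaccine 138/384 = 35.9%, Vaccine B 6/23 = 26.1% → the adjuvanted vaccine
Overall: the adjuvanted vaccine 310/674 = 46.0%, Vaccine B 511/857 = 59.6% → Vaccine B
The adjuvanted vaccine wins each age group but Vaccine B wins overall — the comparison reverses. The adjuvanted vaccine's recipients skew toward 65-plus, which has a lower base rate.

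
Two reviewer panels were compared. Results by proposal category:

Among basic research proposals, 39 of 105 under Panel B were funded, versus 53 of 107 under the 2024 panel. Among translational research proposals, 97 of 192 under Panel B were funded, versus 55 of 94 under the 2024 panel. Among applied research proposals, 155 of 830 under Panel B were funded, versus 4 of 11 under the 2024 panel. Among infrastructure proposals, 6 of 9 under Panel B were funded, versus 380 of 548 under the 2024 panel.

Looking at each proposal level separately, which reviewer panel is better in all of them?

the 2024 panel

Basic research: Panel B 39/105 = 37.1%, the 2024 panel 53/107 = 49.5% → the 2024 panel
Translational research: Panel B 97/192 = 50.5%, the 2024 panel 55/94 = 58.5% → the 2024 panel
Applied research: Panel B 155/830 = 18.7%, the 2024 panel 4/11 = 36.4% → the 2024 panel
Infrastructure: Panel B 6/9 = 66.7%, the 2024 panel 380/548 = 69.3% → the 2024 panel
The 2024 panel has the higher rate in all 4 groups.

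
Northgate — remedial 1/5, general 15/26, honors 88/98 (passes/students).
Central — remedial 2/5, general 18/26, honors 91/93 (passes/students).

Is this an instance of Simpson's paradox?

Remedial: Northgate 1/5 = 20.0%, Central 2/5 = 40.0% → Central
General: Northgate 15/26 = 57.7%, Central 18/26 = 69.2% → Central
Honors: Northgate 88/98 = 89.8%, Central 91/93 = 97.8% → Central
Overall: Northgate 104/129 = 80.6%, Central 111/124 = 89.5% → Central
Central wins overall and in every student group — no reversal.

No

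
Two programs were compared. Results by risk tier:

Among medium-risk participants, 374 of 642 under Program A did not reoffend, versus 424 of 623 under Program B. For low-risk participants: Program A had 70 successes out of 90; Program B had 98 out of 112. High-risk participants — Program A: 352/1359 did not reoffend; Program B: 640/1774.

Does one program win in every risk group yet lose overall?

Medium-risk: Program A 374/642 = 58.3%, Program B 424/623 = 68.1% → Program B
Low-risk: Program A 70/90 = 77.8%, Program B 98/112 = 87.5% → Program B
High-risk: Program A 352/1359 = 25.9%, Program B 640/1774 = 36.1% → Program B
Overall: Program A 796/2091 = 38.1%, Program B 1162/2509 = 46.3% → Program B
Program B wins overall and in every risk group — no reversal.

No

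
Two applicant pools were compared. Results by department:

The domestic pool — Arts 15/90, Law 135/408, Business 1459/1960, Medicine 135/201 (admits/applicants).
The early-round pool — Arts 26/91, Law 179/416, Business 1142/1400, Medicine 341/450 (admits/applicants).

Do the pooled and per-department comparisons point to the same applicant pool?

Arts: the domestic pool 15/90 = 16.7%, the early-round pool 26/91 = 28.6% → the early-round pool
Law: the domestic pool 135/408 = 33.1%, the early-round pool 179/416 = 43.0% → the early-round pool
Business: the domestic pool 1459/1960 = 74.4%, the early-round pool 1142/1400 = 81.6% → the early-round pool
Medicine: the domestic pool 135/201 = 67.2%, the early-round pool 341/450 = 75.8% → the early-round pool
Overall: the domestic pool 1744/2659 = 65.6%, the early-round pool 1688/2357 = 71.6% → the early-round pool
The early-round pool wins overall and in every department group — no reversal.

Yes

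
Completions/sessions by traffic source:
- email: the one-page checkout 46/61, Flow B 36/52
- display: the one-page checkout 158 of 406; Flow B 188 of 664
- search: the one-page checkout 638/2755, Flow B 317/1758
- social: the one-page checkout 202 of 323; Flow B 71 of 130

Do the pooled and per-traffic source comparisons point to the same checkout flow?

Yes

Email: the one-page checkout 46/61 = 75.4%, Flow B 36/52 = 69.2% → the one-page checkout
Display: the one-page checkout 158/406 = 38.9%, Flow B 188/664 = 28.3% → the one-page checkout
Search: the one-page checkout 638/2755 = 23.2%, Flow B 317/1758 = 18.0% → the one-page checkout
Social: the one-page checkout 202/323 = 62.5%, Flow B 71/130 = 54.6% → the one-page checkout
Overall: the one-page checkout 1044/3545 = 29.4%, Flow B 612/2604 = 23.5% → the one-page checkout
The one-page checkout wins overall and in every traffic group — no reversal.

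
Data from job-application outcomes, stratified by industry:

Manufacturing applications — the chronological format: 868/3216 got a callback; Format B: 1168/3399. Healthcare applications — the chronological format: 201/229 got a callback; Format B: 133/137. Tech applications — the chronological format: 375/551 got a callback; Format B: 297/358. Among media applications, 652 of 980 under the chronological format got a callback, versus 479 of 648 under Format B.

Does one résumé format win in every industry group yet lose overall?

Manufacturing: the chronological format 868/3216 = 27.0%, Format B 1168/3399 = 34.4% → Format B
Healthcare: the chronological format 201/229 = 87.8%, Format B 133/137 = 97.1% → Format B
Tech: the chronological format 375/551 = 68.1%, Format B 297/358 = 83.0% → Format B
Media: the chronological format 652/980 = 66.5%, Format B 479/648 = 73.9% → Format B
Overall: the chronological format 2096/4976 = 42.1%, Format B 2077/4542 = 45.7% → Format B
Format B wins overall and in every industry group — no reversal.

No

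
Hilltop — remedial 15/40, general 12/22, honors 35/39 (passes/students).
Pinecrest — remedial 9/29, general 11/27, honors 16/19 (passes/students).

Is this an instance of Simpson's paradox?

Remedial: Hilltop 15/40 = 37.5%, Pinecrest 9/29 = 31.0% → Hilltop
General: Hilltop 12/22 = 54.5%, Pinecrest 11/27 = 40.7% → Hilltop
Honors: Hilltop 35/39 = 89.7%, Pinecrest 16/19 = 84.2% → Hilltop
Overall: Hilltop 62/101 = 61.4%, Pinecrest 36/75 = 48.0% → Hilltop
Hilltop wins overall and in every student group — no reversal.

No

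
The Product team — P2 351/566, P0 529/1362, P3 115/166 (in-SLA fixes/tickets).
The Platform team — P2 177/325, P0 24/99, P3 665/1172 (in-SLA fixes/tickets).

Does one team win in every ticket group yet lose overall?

P2: the Product team 351/566 = 62.0%, the Platform team 177/325 = 54.5% → the Product team
P0: the Product team 529/1362 = 38.8%, the Platform team 24/99 = 24.2% → the Product team
P3: the Product team 115/166 = 69.3%, the Platform team 665/1172 = 56.7% → the Product team
Overall: the Product team 995/2094 = 47.5%, the Platform team 866/1596 = 54.3% → the Platform team
The Product team wins each ticket group but the Platform team wins overall — the comparison reverses. The Product team's tickets skew toward P0, which has a lower base rate.

Yes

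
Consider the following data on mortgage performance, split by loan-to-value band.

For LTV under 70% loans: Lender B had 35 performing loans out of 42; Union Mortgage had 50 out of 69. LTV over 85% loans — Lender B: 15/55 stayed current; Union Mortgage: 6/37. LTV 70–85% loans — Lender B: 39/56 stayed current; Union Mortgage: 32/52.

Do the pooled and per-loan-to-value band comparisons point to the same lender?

Yes

LTV under 70%: Lender B 35/42 = 83.3%, Union Mortgage 50/69 = 72.5% → Lender B
LTV over 85%: Lender B 15/55 = 27.3%, Union Mortgage 6/37 = 16.2% → Lender B
LTV 70–85%: Lender B 39/56 = 69.6%, Union Mortgage 32/52 = 61.5% → Lender B
Overall: Lender B 89/153 = 58.2%, Union Mortgage 88/158 = 55.7% → Lender B
Lender B wins overall and in every loan-to-value group — no reversal.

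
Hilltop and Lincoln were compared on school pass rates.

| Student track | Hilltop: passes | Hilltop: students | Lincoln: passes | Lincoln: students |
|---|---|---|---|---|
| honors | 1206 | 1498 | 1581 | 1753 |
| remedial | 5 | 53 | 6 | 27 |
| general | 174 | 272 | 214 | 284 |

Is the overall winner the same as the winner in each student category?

Yes

Honors: Hilltop 1206/1498 = 80.5%, Lincoln 1581/1753 = 90.2% → Lincoln
Remedial: Hilltop 5/53 = 9.4%, Lincoln 6/27 = 22.2% → Lincoln
General: Hilltop 174/272 = 64.0%, Lincoln 214/284 = 75.4% → Lincoln
Overall: Hilltop 1385/1823 = 76.0%, Lincoln 1801/2064 = 87.3% → Lincoln
Lincoln wins overall and in every student group — no reversal.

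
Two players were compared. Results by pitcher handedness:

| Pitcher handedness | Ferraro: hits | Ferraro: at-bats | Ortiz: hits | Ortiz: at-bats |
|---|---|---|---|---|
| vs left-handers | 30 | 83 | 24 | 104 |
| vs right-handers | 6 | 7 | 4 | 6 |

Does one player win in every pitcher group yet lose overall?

No

Vs left-handers: Ferraro 30/83 = 36.1%, Ortiz 24/104 = 23.1% → Ferraro
Vs right-handers: Ferraro 6/7 = 85.7%, Ortiz 4/6 = 66.7% → Ferraro
Overall: Ferraro 36/90 = 40.0%, Ortiz 28/110 = 25.5% → Ferraro
Ferraro wins overall and in every pitcher group — no reversal.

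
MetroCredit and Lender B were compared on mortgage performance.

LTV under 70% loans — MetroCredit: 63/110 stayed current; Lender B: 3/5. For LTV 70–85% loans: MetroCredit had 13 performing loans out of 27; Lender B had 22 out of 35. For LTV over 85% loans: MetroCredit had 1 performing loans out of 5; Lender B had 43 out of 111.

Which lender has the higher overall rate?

MetroCredit

LTV under 70%: MetroCredit 63/110 = 57.3%, Lender B 3/5 = 60.0% → Lender B
LTV 70–85%: MetroCredit 13/27 = 48.1%, Lender B 22/35 = 62.9% → Lender B
LTV over 85%: MetroCredit 1/5 = 20.0%, Lender B 43/111 = 38.7% → Lender B
Overall: MetroCredit 77/142 = 54.2%, Lender B 68/151 = 45.0% → MetroCredit
(Lender B wins every loan-to-value group but MetroCredit wins overall — Lender B's loans skew toward the low-rate LTV over 85% group.)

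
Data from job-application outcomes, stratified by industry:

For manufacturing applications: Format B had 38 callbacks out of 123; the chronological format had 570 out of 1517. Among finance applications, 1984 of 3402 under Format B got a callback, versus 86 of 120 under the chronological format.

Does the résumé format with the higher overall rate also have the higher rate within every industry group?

Manufacturing: Format B 38/123 = 30.9%, the chronological format 570/1517 = 37.6% → the chronological format
Finance: Format B 1984/3402 = 58.3%, the chronological format 86/120 = 71.7% → the chronological format
Overall: Format B 2022/3525 = 57.4%, the chronological format 656/1637 = 40.1% → Format B
The chronological format wins each industry group but Format B wins overall — the comparison reverses. The chronological format's applications skew toward manufacturing, which has a lower base rate.

No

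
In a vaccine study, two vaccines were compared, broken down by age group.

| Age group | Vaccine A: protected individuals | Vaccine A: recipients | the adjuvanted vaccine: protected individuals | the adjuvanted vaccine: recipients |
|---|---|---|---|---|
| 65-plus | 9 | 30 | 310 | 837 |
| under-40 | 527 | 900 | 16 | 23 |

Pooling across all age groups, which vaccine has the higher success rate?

Vaccine A

65-plus: Vaccine A 9/30 = 30.0%, the adjuvanted vaccine 310/837 = 37.0% → the adjuvanted vaccine
Under-40: Vaccine A 527/900 = 58.6%, the adjuvanted vaccine 16/23 = 69.6% → the adjuvanted vaccine
Overall: Vaccine A 536/930 = 57.6%, the adjuvanted vaccine 326/860 = 37.9% → Vaccine A
(The adjuvanted vaccine wins every age group but Vaccine A wins overall — the adjuvanted vaccine's recipients skew toward the low-rate 65-plus group.)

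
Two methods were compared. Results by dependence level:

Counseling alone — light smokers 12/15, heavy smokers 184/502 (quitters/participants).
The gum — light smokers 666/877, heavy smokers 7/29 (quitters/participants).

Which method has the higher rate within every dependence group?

Light smokers: counseling alone 12/15 = 80.0%, the gum 666/877 = 75.9% → counseling alone
Heavy smokers: counseling alone 184/502 = 36.7%, the gum 7/29 = 24.1% → counseling alone
Counseling alone has the higher rate in both groups.

counseling alone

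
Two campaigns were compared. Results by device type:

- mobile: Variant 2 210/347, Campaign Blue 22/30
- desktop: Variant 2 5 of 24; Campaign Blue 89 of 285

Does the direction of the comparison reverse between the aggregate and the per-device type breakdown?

Mobile: Variant 2 210/347 = 60.5%, Campaign Blue 22/30 = 73.3% → Campaign Blue
Desktop: Variant 2 5/24 = 20.8%, Campaign Blue 89/285 = 31.2% → Campaign Blue
Overall: Variant 2 215/371 = 58.0%, Campaign Blue 111/315 = 35.2% → Variant 2
Campaign Blue wins each device group but Variant 2 wins overall — the comparison reverses. Campaign Blue's impressions skew toward desktop, which has a lower base rate.

Yes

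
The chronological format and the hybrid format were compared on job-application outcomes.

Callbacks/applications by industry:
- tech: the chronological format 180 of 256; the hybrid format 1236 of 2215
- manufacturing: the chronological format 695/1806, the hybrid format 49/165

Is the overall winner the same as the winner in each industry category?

Tech: the chronological format 180/256 = 70.3%, the hybrid format 1236/2215 = 55.8% → the chronological format
Manufacturing: the chronological format 695/1806 = 38.5%, the hybrid format 49/165 = 29.7% → the chronological format
Overall: the chronological format 875/2062 = 42.4%, the hybrid format 1285/2380 = 54.0% → the hybrid format
The chronological format wins each industry group but the hybrid format wins overall — the comparison reverses. The chronological format's applications skew toward manufacturing, which has a lower base rate.

No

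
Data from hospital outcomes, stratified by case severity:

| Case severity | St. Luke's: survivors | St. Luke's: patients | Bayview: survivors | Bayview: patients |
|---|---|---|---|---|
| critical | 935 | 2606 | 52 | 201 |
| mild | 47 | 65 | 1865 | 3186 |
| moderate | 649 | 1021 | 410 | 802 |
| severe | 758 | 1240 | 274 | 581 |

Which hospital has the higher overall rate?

Bayview

Critical: St. Luke's 935/2606 = 35.9%, Bayview 52/201 = 25.9% → St. Luke's
Mild: St. Luke's 47/65 = 72.3%, Bayview 1865/3186 = 58.5% → St. Luke's
Moderate: St. Luke's 649/1021 = 63.6%, Bayview 410/802 = 51.1% → St. Luke's
Severe: St. Luke's 758/1240 = 61.1%, Bayview 274/581 = 47.2% → St. Luke's
Overall: St. Luke's 2389/4932 = 48.4%, Bayview 2601/4770 = 54.5% → Bayview
(St. Luke's wins every case group but Bayview wins overall — St. Luke's's patients skew toward the low-rate critical group.)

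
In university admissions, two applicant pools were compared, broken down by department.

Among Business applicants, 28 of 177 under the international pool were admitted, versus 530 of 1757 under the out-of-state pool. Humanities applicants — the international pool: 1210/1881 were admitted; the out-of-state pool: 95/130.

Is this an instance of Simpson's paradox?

Yes

Business: the international pool 28/177 = 15.8%, the out-of-state pool 530/1757 = 30.2% → the out-of-state pool
Humanities: the international pool 1210/1881 = 64.3%, the out-of-state pool 95/130 = 73.1% → the out-of-state pool
Overall: the international pool 1238/2058 = 60.2%, the out-of-state pool 625/1887 = 33.1% → the international pool
The out-of-state pool wins each department group but the international pool wins overall — the comparison reverses. The out-of-state pool's applicants skew toward Business, which has a lower base rate.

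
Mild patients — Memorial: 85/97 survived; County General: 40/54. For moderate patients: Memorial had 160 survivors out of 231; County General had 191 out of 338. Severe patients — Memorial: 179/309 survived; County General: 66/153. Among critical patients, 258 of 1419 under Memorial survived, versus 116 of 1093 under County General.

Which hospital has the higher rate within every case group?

Memorial

Mild: Memorial 85/97 = 87.6%, County General 40/54 = 74.1% → Memorial
Moderate: Memorial 160/231 = 69.3%, County General 191/338 = 56.5% → Memorial
Severe: Memorial 179/309 = 57.9%, County General 66/153 = 43.1% → Memorial
Critical: Memorial 258/1419 = 18.2%, County General 116/1093 = 10.6% → Memorial
Memorial has the higher rate in all 4 groups.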